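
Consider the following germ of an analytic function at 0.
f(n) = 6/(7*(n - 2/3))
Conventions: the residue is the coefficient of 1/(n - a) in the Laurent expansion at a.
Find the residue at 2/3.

At the order-1 pole 2/3 set g(n) = (n - (2/3))*f(n) = 6/7.
Simple pole: residue = g(a) at a = 2/3, which is 6/7.

The residue is 6/7.


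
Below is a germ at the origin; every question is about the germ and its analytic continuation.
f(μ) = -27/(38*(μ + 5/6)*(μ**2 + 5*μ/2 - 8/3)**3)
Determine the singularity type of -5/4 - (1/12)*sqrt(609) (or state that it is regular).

The denominator factor μ**2 + 5*μ/2 - 8/3 vanishes at -5/4 - (1/12)*sqrt(609) and appears to the power 3; the numerator there equals -27/38, nonzero, and no other factor vanishes.
Hence a pole whose order is the multiplicity, 3.

The point is a pole of order 3.


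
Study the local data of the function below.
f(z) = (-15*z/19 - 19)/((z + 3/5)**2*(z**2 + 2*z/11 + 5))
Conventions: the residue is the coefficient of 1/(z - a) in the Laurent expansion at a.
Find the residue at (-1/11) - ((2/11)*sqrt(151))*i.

The residue is (8265125/19808792) + ((84527025/1495563796)*sqrt(151))*i.

The factor z**2 + 2*z/11 + 5 splits as (z - a)(z - a') with a = (-1/11) - ((2/11)*sqrt(151))*i, a' = (-1/11) + ((2/11)*sqrt(151))*i. At the order-1 pole a set g(z) = (z - a)*f(z) = [(-15*z/19 - 19)/(z + 3/5)**2] / (z - a').
Simple pole: residue = g(a) at a = (-1/11) - ((2/11)*sqrt(151))*i, which is (8265125/19808792) + ((84527025/1495563796)*sqrt(151))*i.


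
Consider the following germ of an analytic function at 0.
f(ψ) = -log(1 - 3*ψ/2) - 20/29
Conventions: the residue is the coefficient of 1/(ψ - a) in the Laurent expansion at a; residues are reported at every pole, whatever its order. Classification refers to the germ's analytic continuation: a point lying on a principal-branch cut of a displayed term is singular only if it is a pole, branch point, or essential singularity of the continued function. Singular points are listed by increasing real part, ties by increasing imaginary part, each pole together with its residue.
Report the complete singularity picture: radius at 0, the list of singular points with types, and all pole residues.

Branch term (-1)*log(1 - ψ/(2/3)): its argument vanishes at ψ = 2/3, a logarithmic branch point, modulus 2/3.
The radius of convergence is the smallest modulus among the singular points: 2/3.

Radius of convergence at 0: 2/3.
At 2/3: a logarithmic branch point.


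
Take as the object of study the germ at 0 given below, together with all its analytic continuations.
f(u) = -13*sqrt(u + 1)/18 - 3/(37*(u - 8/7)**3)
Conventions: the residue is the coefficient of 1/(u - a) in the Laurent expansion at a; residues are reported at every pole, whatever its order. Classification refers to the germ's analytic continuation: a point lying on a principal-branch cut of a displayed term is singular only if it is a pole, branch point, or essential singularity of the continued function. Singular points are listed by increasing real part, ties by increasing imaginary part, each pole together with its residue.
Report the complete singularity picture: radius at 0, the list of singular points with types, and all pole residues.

Radius of convergence at 0: 1.
At -1: an algebraic (square-root) branch point.
At 8/7: a pole of order 3; residue 0.

Denominator factor (u - 8/7)^3: pole of order 3 at 8/7, modulus 8/7.
Branch term (-13/18)*sqrt(1 - u/(-1)): its argument vanishes at u = -1, a square-root branch point, modulus 1.
The radius of convergence is the smallest modulus among the singular points: 1.
The branch term is analytic at 8/7 and contributes nothing to the residue; only the rational part matters.
At the order-3 pole 8/7 set g(u) = (u - (8/7))^3*(rational part) = -3/37.
Order-3 pole: residue = g''(a)/2; g''(8/7) = 0, so the residue is 0.
List the singular points by increasing real part (a conjugate pair: the negative imaginary part first).


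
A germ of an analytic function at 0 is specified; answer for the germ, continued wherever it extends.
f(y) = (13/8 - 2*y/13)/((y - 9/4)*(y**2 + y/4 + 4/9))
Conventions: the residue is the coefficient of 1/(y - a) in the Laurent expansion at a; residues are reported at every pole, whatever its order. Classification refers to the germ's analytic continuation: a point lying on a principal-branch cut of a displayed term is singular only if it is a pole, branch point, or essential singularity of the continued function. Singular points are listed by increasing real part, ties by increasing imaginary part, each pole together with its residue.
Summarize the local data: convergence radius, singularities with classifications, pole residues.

Radius of convergence at 0: 2/3.
At (-1/8) - ((1/24)*sqrt(247))*i: a pole of order 1; residue (-63/598) - ((4695/147706)*sqrt(247))*i.
At (-1/8) + ((1/24)*sqrt(247))*i: a pole of order 1; residue (-63/598) + ((4695/147706)*sqrt(247))*i.
At 9/4: a pole of order 1; residue 63/299.


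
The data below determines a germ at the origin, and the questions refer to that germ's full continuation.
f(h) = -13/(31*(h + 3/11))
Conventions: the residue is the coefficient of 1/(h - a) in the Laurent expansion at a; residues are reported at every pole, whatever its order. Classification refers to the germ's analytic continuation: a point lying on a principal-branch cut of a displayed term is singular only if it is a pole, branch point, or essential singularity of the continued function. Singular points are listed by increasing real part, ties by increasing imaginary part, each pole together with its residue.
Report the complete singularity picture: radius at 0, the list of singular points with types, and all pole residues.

Denominator factor (h + 3/11): pole of order 1 at -3/11, modulus 3/11.
The radius of convergence is the smallest modulus among the singular points: 3/11.
At the order-1 pole -3/11 set g(h) = (h - (-3/11))*f(h) = -13/31.
Simple pole: residue = g(a) at a = -3/11, which is -13/31.

Radius of convergence at 0: 3/11.
At -3/11: a pole of order 1; residue -13/31.


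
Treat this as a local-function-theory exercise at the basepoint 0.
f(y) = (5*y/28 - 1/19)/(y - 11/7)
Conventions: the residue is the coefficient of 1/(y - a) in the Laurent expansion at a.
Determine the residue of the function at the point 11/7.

At the order-1 pole 11/7 set g(y) = (y - (11/7))*f(y) = 5*y/28 - 1/19.
Simple pole: residue = g(a) at a = 11/7, which is 849/3724.

The residue is 849/3724.


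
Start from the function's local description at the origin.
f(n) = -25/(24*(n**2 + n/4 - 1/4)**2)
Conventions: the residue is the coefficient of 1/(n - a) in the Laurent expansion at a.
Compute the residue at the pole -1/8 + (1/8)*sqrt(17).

The factor n**2 + n/4 - 1/4 splits as (n - a)(n - a') with a = -1/8 + (1/8)*sqrt(17), a' = -1/8 - (1/8)*sqrt(17). At the order-2 pole a set g(n) = (n - a)^2*f(n) = [-25/24] / (n - a')^2.
Order-2 pole: residue = g'(a); g'(-1/8 + (1/8)*sqrt(17)) = (400/867)*sqrt(17), so the residue is (400/867)*sqrt(17).

The residue is (400/867)*sqrt(17).


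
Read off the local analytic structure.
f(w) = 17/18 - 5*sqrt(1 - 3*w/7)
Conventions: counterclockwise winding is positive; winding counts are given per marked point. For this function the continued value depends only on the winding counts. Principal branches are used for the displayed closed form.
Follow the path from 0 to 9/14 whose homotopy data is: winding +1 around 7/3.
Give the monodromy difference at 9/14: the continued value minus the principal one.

The rational part is single-valued and drops out of the difference; each branch term changes only by its own monodromy.
(-5)*sqrt(1 - w/(7/3)): winding +1 is odd, the square root flips sign, contributing -2*(-5)*sqrt(1 - (9/14)/(7/3)) = -2*(-5)*sqrt(71/98) = (5/7)*sqrt(142).
Summing the contributions at w = 9/14 gives (5/7)*sqrt(142).

Continued minus principal equals (5/7)*sqrt(142).


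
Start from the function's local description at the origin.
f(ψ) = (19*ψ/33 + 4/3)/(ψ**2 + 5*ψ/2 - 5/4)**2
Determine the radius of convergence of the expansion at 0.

Denominator factor (ψ**2 + 5*ψ/2 - 5/4)^2: discriminant 45/4, real irrational roots -5/4 + (3/4)*sqrt(5) and -5/4 - (3/4)*sqrt(5); poles of order 2, moduli -5/4 + (3/4)*sqrt(5) and 5/4 + (3/4)*sqrt(5).
The radius of convergence is the smallest modulus among the singular points: -5/4 + (3/4)*sqrt(5).

The radius of convergence is -5/4 + (3/4)*sqrt(5).


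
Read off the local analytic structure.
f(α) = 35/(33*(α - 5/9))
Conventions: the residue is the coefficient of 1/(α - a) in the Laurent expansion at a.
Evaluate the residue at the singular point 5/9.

The residue is 35/33.

At the order-1 pole 5/9 set g(α) = (α - (5/9))*f(α) = 35/33.
Simple pole: residue = g(a) at a = 5/9, which is 35/33.


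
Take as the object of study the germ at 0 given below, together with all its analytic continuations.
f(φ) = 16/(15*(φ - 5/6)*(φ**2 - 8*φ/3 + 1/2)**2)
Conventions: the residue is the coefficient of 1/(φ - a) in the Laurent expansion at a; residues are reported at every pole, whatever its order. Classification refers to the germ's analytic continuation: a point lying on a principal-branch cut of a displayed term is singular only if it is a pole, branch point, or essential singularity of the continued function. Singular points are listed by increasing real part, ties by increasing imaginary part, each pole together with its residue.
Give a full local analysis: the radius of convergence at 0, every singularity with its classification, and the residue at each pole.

Radius of convergence at 0: 4/3 - (1/6)*sqrt(46).
At 4/3 - (1/6)*sqrt(46): a pole of order 2; residue -3456/6845 - (167184/3621005)*sqrt(46).
At 5/6: a pole of order 1; residue 6912/6845.
At 4/3 + (1/6)*sqrt(46): a pole of order 2; residue -3456/6845 + (167184/3621005)*sqrt(46).


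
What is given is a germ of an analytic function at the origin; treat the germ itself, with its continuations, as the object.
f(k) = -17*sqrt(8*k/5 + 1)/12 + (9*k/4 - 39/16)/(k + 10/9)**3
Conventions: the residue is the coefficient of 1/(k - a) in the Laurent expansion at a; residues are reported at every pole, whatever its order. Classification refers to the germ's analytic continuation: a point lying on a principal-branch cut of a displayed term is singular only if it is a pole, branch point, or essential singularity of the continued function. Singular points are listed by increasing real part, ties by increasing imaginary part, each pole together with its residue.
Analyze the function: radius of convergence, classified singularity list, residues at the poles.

Denominator factor (k + 10/9)^3: pole of order 3 at -10/9, modulus 10/9.
Branch term (-17/12)*sqrt(1 - k/(-5/8)): its argument vanishes at k = -5/8, a square-root branch point, modulus 5/8.
The radius of convergence is the smallest modulus among the singular points: 5/8.
The branch term is analytic at -10/9 and contributes nothing to the residue; only the rational part matters.
At the order-3 pole -10/9 set g(k) = (k - (-10/9))^3*(rational part) = 9*k/4 - 39/16.
Order-3 pole: residue = g''(a)/2; g''(-10/9) = 0, so the residue is 0.
List the singular points by increasing real part (a conjugate pair: the negative imaginary part first).

Radius of convergence at 0: 5/8.
At -10/9: a pole of order 3; residue 0.
At -5/8: an algebraic (square-root) branch point.


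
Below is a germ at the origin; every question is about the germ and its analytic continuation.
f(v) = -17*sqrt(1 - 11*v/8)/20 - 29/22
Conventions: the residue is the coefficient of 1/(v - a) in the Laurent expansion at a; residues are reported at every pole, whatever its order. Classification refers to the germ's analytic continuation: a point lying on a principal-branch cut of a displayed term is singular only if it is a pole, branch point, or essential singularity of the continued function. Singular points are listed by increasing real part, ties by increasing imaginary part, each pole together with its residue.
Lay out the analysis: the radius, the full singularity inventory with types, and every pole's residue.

Branch term (-17/20)*sqrt(1 - v/(8/11)): its argument vanishes at v = 8/11, a square-root branch point, modulus 8/11.
The radius of convergence is the smallest modulus among the singular points: 8/11.

Radius of convergence at 0: 8/11.
At 8/11: an algebraic (square-root) branch point.


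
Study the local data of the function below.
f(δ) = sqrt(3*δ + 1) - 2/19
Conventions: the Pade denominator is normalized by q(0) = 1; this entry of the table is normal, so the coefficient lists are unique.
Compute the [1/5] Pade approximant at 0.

Taylor coefficients needed (expand at 0): a_0 = 17/19, a_1 = 3/2, a_2 = -9/8, a_3 = 27/16, a_4 = -405/128, a_5 = 1701/256, a_6 = -15309/1024.
Write the denominator as Q(δ) = 1 + q1*δ + q2*δ^2 + q3*δ^3 + q4*δ^4 + q5*δ^5. Requiring Q*f - P = O(δ^7) with deg P <= 1 kills the coefficients of δ^2..δ^6 in Q*f:
  δ^2: a_2 + q1*a_1 + q2*a_0 = 0, i.e. -9/8 + (3/2)*q1 + (17/19)*q2 = 0.
  δ^3: a_3 + q1*a_2 + q2*a_1 + q3*a_0 = 0, i.e. 27/16 + (-9/8)*q1 + (3/2)*q2 + (17/19)*q3 = 0.
  δ^4: a_4 + q1*a_3 + q2*a_2 + q3*a_1 + q4*a_0 = 0, i.e. -405/128 + (27/16)*q1 + (-9/8)*q2 + (3/2)*q3 + (17/19)*q4 = 0.
  δ^5: a_5 + q1*a_4 + q2*a_3 + q3*a_2 + q4*a_1 + q5*a_0 = 0, i.e. 1701/256 + (-405/128)*q1 + (27/16)*q2 + (-9/8)*q3 + (3/2)*q4 + (17/19)*q5 = 0.
  δ^6: a_6 + q1*a_5 + q2*a_4 + q3*a_3 + q4*a_2 + q5*a_1 = 0, i.e. -15309/1024 + (1701/256)*q1 + (-405/128)*q2 + (27/16)*q3 + (-9/8)*q4 + (3/2)*q5 = 0.
Solving this linear system: q1 = 10663497/8903524, q2 = -6682167/8903524, q3 = 62543421/71228192, q4 = -324302697/284912768, q5 = 201370455/162807296.
The numerator is Q*f truncated at degree 1: P0 = a_0 = 17/19; P1 = a_1 + q1*a_0 = 435029883/169166956.

The Pade approximant has numerator coefficients [17/19, 435029883/169166956]; denominator coefficients [1, 10663497/8903524, -6682167/8903524, 62543421/71228192, -324302697/284912768, 201370455/162807296].


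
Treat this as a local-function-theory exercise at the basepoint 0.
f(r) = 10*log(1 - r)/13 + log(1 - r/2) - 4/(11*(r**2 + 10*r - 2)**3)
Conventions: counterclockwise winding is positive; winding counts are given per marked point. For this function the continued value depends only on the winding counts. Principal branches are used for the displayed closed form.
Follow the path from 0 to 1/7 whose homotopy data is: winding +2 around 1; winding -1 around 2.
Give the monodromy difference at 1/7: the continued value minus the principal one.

Continued minus principal equals (14/13)*pi*i.

The rational part is single-valued and drops out of the difference; each branch term changes only by its own monodromy.
(1)*log(1 - r/(2)): each positive loop around 2 adds 2*pi*i to the log, so winding -1 contributes (1)*(-1)*2*pi*i = -(2)*pi*i.
(10/13)*log(1 - r/(1)): each positive loop around 1 adds 2*pi*i to the log, so winding +2 contributes (10/13)*(2)*2*pi*i = (40/13)*pi*i.
Summing the contributions at r = 1/7 gives (14/13)*pi*i.


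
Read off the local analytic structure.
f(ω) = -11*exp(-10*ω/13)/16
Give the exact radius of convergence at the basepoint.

The radius of convergence is infinite.

The factor exp(-10*ω/13) is entire and contributes no finite singular point.
The polynomial part has no poles.
No finite singular points: the Taylor series at 0 converges everywhere.


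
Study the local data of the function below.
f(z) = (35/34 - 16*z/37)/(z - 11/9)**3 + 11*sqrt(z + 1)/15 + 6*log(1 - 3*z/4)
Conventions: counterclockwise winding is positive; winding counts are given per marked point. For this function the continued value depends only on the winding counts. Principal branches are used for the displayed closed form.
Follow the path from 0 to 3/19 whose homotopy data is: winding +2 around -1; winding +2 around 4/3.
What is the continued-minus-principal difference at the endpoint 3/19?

Continued minus principal equals (24)*pi*i.

The rational part is single-valued and drops out of the difference; each branch term changes only by its own monodromy.
(6)*log(1 - z/(4/3)): each positive loop around 4/3 adds 2*pi*i to the log, so winding +2 contributes (6)*(2)*2*pi*i = (24)*pi*i.
(11/15)*sqrt(1 - z/(-1)): winding +2 is even, the square root returns to the same sheet, contribution 0.
Summing the contributions at z = 3/19 gives (24)*pi*i.


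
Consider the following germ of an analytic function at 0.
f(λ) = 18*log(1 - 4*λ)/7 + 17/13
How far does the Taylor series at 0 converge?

The radius of convergence is 1/4.

Branch term (18/7)*log(1 - λ/(1/4)): its argument vanishes at λ = 1/4, a logarithmic branch point, modulus 1/4.
The radius of convergence is the smallest modulus among the singular points: 1/4.


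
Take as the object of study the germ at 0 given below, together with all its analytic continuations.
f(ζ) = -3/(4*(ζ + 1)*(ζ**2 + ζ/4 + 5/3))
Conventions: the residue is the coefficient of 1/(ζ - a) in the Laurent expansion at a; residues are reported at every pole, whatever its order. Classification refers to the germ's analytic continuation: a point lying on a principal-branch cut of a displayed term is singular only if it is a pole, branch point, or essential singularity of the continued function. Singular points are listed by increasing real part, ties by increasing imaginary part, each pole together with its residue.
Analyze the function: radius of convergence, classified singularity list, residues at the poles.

Denominator factor (ζ**2 + ζ/4 + 5/3): discriminant -317/48, complex-conjugate roots (-1/8) + ((1/24)*sqrt(951))*i and (-1/8) - ((1/24)*sqrt(951))*i; poles of order 1, moduli (1/3)*sqrt(15) and (1/3)*sqrt(15).
Denominator factor (ζ + 1): pole of order 1 at -1, modulus 1.
The radius of convergence is the smallest modulus among the singular points: 1.
At the order-1 pole -1 set g(ζ) = (ζ - (-1))*f(ζ) = -3/(4*(ζ**2 + ζ/4 + 5/3)).
Simple pole: residue = g(a) at a = -1, which is -9/29.
The factor ζ**2 + ζ/4 + 5/3 splits as (ζ - a)(ζ - a') with a = (-1/8) - ((1/24)*sqrt(951))*i, a' = (-1/8) + ((1/24)*sqrt(951))*i. At the order-1 pole a set g(ζ) = (ζ - a)*f(ζ) = [-3/(4*(ζ + 1))] / (ζ - a').
Simple pole: residue = g(a) at a = (-1/8) - ((1/24)*sqrt(951))*i, which is (9/58) - ((63/18386)*sqrt(951))*i.
The factor ζ**2 + ζ/4 + 5/3 splits as (ζ - a)(ζ - a') with a = (-1/8) + ((1/24)*sqrt(951))*i, a' = (-1/8) - ((1/24)*sqrt(951))*i. At the order-1 pole a set g(ζ) = (ζ - a)*f(ζ) = [-3/(4*(ζ + 1))] / (ζ - a').
Simple pole: residue = g(a) at a = (-1/8) + ((1/24)*sqrt(951))*i, which is (9/58) + ((63/18386)*sqrt(951))*i.
List the singular points by increasing real part (a conjugate pair: the negative imaginary part first).

Radius of convergence at 0: 1.
At -1: a pole of order 1; residue -9/29.
At (-1/8) - ((1/24)*sqrt(951))*i: a pole of order 1; residue (9/58) - ((63/18386)*sqrt(951))*i.
At (-1/8) + ((1/24)*sqrt(951))*i: a pole of order 1; residue (9/58) + ((63/18386)*sqrt(951))*i.


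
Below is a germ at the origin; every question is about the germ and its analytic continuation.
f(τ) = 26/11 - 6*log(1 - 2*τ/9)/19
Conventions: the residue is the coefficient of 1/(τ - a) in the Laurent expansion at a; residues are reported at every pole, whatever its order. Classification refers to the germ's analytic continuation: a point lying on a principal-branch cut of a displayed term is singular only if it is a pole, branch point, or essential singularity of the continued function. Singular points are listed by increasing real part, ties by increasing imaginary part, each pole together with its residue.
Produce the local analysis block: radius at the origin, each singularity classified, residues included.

Branch term (-6/19)*log(1 - τ/(9/2)): its argument vanishes at τ = 9/2, a logarithmic branch point, modulus 9/2.
The radius of convergence is the smallest modulus among the singular points: 9/2.

Radius of convergence at 0: 9/2.
At 9/2: a logarithmic branch point.


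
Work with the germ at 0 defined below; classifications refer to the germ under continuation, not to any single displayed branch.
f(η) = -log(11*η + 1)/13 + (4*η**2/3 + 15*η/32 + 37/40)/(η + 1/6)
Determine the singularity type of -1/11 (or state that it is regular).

The point is a logarithmic branch point.

The term (-1/13)*log(1 - η/(-1/11)) has argument 1 - -1/11/(-1/11) = 0 at -1/11: a logarithmic (infinitely-sheeted) branch point; the remaining terms are analytic or single-valued there.


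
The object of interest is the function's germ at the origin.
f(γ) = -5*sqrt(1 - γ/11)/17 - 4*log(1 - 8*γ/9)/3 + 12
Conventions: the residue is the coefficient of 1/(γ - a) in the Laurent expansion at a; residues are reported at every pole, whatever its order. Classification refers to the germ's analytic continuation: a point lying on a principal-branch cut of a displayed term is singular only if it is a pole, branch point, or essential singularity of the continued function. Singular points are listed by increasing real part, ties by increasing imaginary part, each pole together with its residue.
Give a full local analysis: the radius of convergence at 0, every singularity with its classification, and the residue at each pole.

Radius of convergence at 0: 9/8.
At 9/8: a logarithmic branch point.
At 11: an algebraic (square-root) branch point.

Branch term (-5/17)*sqrt(1 - γ/(11)): its argument vanishes at γ = 11, a square-root branch point, modulus 11.
Branch term (-4/3)*log(1 - γ/(9/8)): its argument vanishes at γ = 9/8, a logarithmic branch point, modulus 9/8.
The radius of convergence is the smallest modulus among the singular points: 9/8.
List the singular points by increasing real part (a conjugate pair: the negative imaginary part first).


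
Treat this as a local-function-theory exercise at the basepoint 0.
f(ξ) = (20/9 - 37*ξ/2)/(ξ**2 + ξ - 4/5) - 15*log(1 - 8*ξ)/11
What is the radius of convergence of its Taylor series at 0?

Denominator factor (ξ**2 + ξ - 4/5): discriminant 21/5, real irrational roots -1/2 + (1/10)*sqrt(105) and -1/2 - (1/10)*sqrt(105); poles of order 1, moduli -1/2 + (1/10)*sqrt(105) and 1/2 + (1/10)*sqrt(105).
Branch term (-15/11)*log(1 - ξ/(1/8)): its argument vanishes at ξ = 1/8, a logarithmic branch point, modulus 1/8.
The radius of convergence is the smallest modulus among the singular points: 1/8.

The radius of convergence is 1/8.


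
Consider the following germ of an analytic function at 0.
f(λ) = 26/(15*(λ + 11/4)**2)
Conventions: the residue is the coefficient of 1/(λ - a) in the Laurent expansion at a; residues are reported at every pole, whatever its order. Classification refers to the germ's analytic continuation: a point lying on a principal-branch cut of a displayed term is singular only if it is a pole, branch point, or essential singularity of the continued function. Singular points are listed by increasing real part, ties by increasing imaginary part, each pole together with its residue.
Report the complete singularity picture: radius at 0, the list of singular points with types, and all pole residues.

Denominator factor (λ + 11/4)^2: pole of order 2 at -11/4, modulus 11/4.
The radius of convergence is the smallest modulus among the singular points: 11/4.
At the order-2 pole -11/4 set g(λ) = (λ - (-11/4))^2*f(λ) = 26/15.
Order-2 pole: residue = g'(a); g'(-11/4) = 0, so the residue is 0.

Radius of convergence at 0: 11/4.
At -11/4: a pole of order 2; residue 0.


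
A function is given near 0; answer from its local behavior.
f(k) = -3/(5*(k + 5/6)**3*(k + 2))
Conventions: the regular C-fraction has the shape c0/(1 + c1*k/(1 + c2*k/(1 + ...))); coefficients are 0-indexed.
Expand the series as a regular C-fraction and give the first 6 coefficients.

The regular C-fraction coefficients are [-324/625, 41/10, -306/205, 2988/3485, -6478/21165, 58973/98355].

Taylor coefficients (expand at 0): a_0 = -324/625, a_1 = 6642/3125, a_2 = -86589/15625, a_3 = 14661/1250, a_4 = -6871473/312500, a_5 = 595050057/15625000.
c0 = a_0 = -324/625. Peel one level at a time: if S = 1 + c*k/S' with S'(0) = 1, then c is the k-coefficient of S and S' = c*k/(S - 1).
S_1 = c0/f = 1 + (41/10)*k + (153/25)*k^2 + ...; c1 = 41/10.
S_2 = c1*k/(S_1 - 1) = 1 + (-306/205)*k + (53784/42025)*k^2 + ...; c2 = -306/205.
S_3 = c2*k/(S_2 - 1) = 1 + (2988/3485)*k + (1896/7225)*k^2 + ...; c3 = 2988/3485.
S_4 = c3*k/(S_3 - 1) = 1 + (-6478/21165)*k + (284458/1550025)*k^2 + ...; c4 = -6478/21165.
S_5 = c4*k/(S_4 - 1) = 1 + (58973/98355)*k + ...; c5 = 58973/98355.


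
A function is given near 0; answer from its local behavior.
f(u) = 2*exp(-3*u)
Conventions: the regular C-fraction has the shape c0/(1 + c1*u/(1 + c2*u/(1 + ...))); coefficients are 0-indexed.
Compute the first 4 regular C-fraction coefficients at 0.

Taylor coefficients (expand at 0): a_0 = 2, a_1 = -6, a_2 = 9, a_3 = -9.
c0 = a_0 = 2. Peel one level at a time: if S = 1 + c*u/S' with S'(0) = 1, then c is the u-coefficient of S and S' = c*u/(S - 1).
S_1 = c0/f = 1 + (3)*u + (9/2)*u^2 + ...; c1 = 3.
S_2 = c1*u/(S_1 - 1) = 1 + (-3/2)*u + (3/4)*u^2 + ...; c2 = -3/2.
S_3 = c2*u/(S_2 - 1) = 1 + (1/2)*u + ...; c3 = 1/2.

The regular C-fraction coefficients are [2, 3, -3/2, 1/2].


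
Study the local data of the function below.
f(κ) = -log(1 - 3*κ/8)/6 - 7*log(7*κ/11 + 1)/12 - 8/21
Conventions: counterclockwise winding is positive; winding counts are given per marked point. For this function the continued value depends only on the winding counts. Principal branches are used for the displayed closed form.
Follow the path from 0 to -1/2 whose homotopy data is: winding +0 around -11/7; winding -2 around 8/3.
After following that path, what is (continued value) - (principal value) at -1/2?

The rational part is single-valued and drops out of the difference; each branch term changes only by its own monodromy.
(-7/12)*log(1 - κ/(-11/7)): winding 0 around -11/7, so this term returns to its principal value, contribution 0.
(-1/6)*log(1 - κ/(8/3)): each positive loop around 8/3 adds 2*pi*i to the log, so winding -2 contributes (-1/6)*(-2)*2*pi*i = (2/3)*pi*i.
Summing the contributions at κ = -1/2 gives (2/3)*pi*i.

Continued minus principal equals (2/3)*pi*i.


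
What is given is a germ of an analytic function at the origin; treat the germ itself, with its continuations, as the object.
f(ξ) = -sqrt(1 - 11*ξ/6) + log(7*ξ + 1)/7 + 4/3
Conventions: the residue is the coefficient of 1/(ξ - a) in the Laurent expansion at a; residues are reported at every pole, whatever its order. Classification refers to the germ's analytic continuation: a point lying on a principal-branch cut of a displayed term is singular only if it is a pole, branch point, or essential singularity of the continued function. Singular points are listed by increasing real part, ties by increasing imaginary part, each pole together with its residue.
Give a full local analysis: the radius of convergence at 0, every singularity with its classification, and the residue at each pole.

Branch term (-1)*sqrt(1 - ξ/(6/11)): its argument vanishes at ξ = 6/11, a square-root branch point, modulus 6/11.
Branch term (1/7)*log(1 - ξ/(-1/7)): its argument vanishes at ξ = -1/7, a logarithmic branch point, modulus 1/7.
The radius of convergence is the smallest modulus among the singular points: 1/7.
List the singular points by increasing real part (a conjugate pair: the negative imaginary part first).

Radius of convergence at 0: 1/7.
At -1/7: a logarithmic branch point.
At 6/11: an algebraic (square-root) branch point.


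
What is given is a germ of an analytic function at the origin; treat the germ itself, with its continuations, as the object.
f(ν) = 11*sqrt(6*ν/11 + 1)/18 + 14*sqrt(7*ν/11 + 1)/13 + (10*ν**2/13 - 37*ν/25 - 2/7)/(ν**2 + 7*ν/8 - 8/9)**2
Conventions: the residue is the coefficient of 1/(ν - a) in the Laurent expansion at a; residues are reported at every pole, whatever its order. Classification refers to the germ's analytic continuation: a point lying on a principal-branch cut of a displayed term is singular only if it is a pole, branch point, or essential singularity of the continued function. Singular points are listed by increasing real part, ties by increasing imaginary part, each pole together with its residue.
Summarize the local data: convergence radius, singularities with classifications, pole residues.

Radius of convergence at 0: -7/16 + (1/48)*sqrt(2489).
At -11/6: an algebraic (square-root) branch point.
At -11/7: an algebraic (square-root) branch point.
At -7/16 - (1/48)*sqrt(2489): a pole of order 2; residue -(20251968/14093900275)*sqrt(2489).
At -7/16 + (1/48)*sqrt(2489): a pole of order 2; residue (20251968/14093900275)*sqrt(2489).


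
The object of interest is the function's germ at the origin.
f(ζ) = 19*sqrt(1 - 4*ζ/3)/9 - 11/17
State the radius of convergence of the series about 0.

Branch term (19/9)*sqrt(1 - ζ/(3/4)): its argument vanishes at ζ = 3/4, a square-root branch point, modulus 3/4.
The radius of convergence is the smallest modulus among the singular points: 3/4.

The radius of convergence is 3/4.


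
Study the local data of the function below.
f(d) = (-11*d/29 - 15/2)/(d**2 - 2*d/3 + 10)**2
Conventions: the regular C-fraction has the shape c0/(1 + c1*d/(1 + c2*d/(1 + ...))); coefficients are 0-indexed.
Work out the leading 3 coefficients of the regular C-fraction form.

Taylor coefficients (expand at 0): a_0 = -3/40, a_1 = -2/145, a_2 = 587/43500.
c0 = a_0 = -3/40. Peel one level at a time: if S = 1 + c*d/S' with S'(0) = 1, then c is the d-coefficient of S and S' = c*d/(S - 1).
S_1 = c0/f = 1 + (-16/87)*d + (4494/21025)*d^2 + ...; c1 = -16/87.
S_2 = c1*d/(S_1 - 1) = 1 + (6741/5800)*d + ...; c2 = 6741/5800.

The regular C-fraction coefficients are [-3/40, -16/87, 6741/5800].


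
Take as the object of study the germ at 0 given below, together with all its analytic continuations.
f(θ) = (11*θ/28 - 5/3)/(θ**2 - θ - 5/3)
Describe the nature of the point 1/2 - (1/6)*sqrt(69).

The point is a pole of order 1.

The denominator factor θ**2 - θ - 5/3 vanishes at 1/2 - (1/6)*sqrt(69) and appears to the power 1; the numerator there equals -247/168 - (11/168)*sqrt(69), nonzero, and no other factor vanishes.
Hence a pole whose order is the multiplicity, 1.


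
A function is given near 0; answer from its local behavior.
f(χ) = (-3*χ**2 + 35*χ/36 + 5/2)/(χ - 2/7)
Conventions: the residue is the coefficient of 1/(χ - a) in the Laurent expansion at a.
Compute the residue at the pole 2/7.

At the order-1 pole 2/7 set g(χ) = (χ - (2/7))*f(χ) = -3*χ**2 + 35*χ/36 + 5/2.
Simple pole: residue = g(a) at a = 2/7, which is 1117/441.

The residue is 1117/441.


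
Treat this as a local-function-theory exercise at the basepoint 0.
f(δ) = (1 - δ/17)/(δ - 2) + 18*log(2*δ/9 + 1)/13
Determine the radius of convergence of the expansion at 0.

The radius of convergence is 2.

Denominator factor (δ - 2): pole of order 1 at 2, modulus 2.
Branch term (18/13)*log(1 - δ/(-9/2)): its argument vanishes at δ = -9/2, a logarithmic branch point, modulus 9/2.
The radius of convergence is the smallest modulus among the singular points: 2.


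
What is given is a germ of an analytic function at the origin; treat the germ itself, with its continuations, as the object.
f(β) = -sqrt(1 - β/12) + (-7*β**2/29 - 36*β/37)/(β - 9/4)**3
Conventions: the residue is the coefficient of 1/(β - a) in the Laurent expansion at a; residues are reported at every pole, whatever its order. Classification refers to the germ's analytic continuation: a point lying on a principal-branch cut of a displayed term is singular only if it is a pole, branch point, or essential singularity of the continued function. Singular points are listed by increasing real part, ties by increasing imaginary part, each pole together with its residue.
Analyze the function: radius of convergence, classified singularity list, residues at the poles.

Denominator factor (β - 9/4)^3: pole of order 3 at 9/4, modulus 9/4.
Branch term (-1)*sqrt(1 - β/(12)): its argument vanishes at β = 12, a square-root branch point, modulus 12.
The radius of convergence is the smallest modulus among the singular points: 9/4.
The branch term is analytic at 9/4 and contributes nothing to the residue; only the rational part matters.
At the order-3 pole 9/4 set g(β) = (β - (9/4))^3*(rational part) = -7*β**2/29 - 36*β/37.
Order-3 pole: residue = g''(a)/2; g''(9/4) = -14/29, so the residue is -7/29.
List the singular points by increasing real part (a conjugate pair: the negative imaginary part first).

Radius of convergence at 0: 9/4.
At 9/4: a pole of order 3; residue -7/29.
At 12: an algebraic (square-root) branch point.


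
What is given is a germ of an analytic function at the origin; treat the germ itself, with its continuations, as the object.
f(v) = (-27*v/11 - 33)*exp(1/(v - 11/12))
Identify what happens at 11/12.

The exponent 1/(v - (11/12)) has a pole at 11/12, so exp(1/(v - (11/12))) takes every nonzero value near it: an essential singularity (not a pole of any order).

The point is an essential singularity.


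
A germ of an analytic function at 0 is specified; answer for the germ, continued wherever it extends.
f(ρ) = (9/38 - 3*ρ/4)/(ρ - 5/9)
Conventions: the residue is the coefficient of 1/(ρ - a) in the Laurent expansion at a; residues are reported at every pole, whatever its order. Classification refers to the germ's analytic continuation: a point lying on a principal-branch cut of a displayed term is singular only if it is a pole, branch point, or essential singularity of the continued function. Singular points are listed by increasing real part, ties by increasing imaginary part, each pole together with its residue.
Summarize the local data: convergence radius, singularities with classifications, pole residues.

Radius of convergence at 0: 5/9.
At 5/9: a pole of order 1; residue -41/228.

Denominator factor (ρ - 5/9): pole of order 1 at 5/9, modulus 5/9.
The radius of convergence is the smallest modulus among the singular points: 5/9.
At the order-1 pole 5/9 set g(ρ) = (ρ - (5/9))*f(ρ) = 9/38 - 3*ρ/4.
Simple pole: residue = g(a) at a = 5/9, which is -41/228.


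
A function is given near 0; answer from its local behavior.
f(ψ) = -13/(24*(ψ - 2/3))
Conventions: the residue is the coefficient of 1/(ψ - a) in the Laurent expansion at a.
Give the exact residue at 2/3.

The residue is -13/24.

At the order-1 pole 2/3 set g(ψ) = (ψ - (2/3))*f(ψ) = -13/24.
Simple pole: residue = g(a) at a = 2/3, which is -13/24.


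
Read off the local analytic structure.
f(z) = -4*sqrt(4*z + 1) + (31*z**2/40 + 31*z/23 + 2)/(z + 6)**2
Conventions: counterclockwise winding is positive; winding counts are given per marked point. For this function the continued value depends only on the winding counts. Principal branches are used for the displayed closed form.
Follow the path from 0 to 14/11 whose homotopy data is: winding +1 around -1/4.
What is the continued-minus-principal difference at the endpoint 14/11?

Continued minus principal equals (8/11)*sqrt(737).

The rational part is single-valued and drops out of the difference; each branch term changes only by its own monodromy.
(-4)*sqrt(1 - z/(-1/4)): winding +1 is odd, the square root flips sign, contributing -2*(-4)*sqrt(1 - (14/11)/(-1/4)) = -2*(-4)*sqrt(67/11) = (8/11)*sqrt(737).
Summing the contributions at z = 14/11 gives (8/11)*sqrt(737).


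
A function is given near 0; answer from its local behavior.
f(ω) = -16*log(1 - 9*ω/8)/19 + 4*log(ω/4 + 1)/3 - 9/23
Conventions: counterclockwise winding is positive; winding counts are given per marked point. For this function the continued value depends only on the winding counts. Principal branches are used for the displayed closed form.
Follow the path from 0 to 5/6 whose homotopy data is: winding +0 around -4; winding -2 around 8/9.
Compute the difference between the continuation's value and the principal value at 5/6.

Continued minus principal equals (64/19)*pi*i.

The rational part is single-valued and drops out of the difference; each branch term changes only by its own monodromy.
(4/3)*log(1 - ω/(-4)): winding 0 around -4, so this term returns to its principal value, contribution 0.
(-16/19)*log(1 - ω/(8/9)): each positive loop around 8/9 adds 2*pi*i to the log, so winding -2 contributes (-16/19)*(-2)*2*pi*i = (64/19)*pi*i.
Summing the contributions at ω = 5/6 gives (64/19)*pi*i.


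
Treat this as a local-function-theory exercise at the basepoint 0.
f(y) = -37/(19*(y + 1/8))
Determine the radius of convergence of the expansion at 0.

The radius of convergence is 1/8.

Denominator factor (y + 1/8): pole of order 1 at -1/8, modulus 1/8.
The radius of convergence is the smallest modulus among the singular points: 1/8.


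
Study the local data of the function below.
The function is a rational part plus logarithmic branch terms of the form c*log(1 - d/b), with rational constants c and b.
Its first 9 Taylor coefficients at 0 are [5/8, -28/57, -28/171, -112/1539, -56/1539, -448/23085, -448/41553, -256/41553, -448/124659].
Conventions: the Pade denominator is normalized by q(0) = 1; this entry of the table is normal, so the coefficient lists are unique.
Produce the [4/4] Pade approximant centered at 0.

The Pade approximant has numerator coefficients [5/8, -151/114, 677/798, -2026/10773, 337/32319]; denominator coefficients [1, -4/3, 4/7, -16/189, 8/2835].

Taylor coefficients needed (read off): a_0 = 5/8, a_1 = -28/57, a_2 = -28/171, a_3 = -112/1539, a_4 = -56/1539, a_5 = -448/23085, a_6 = -448/41553, a_7 = -256/41553, a_8 = -448/124659.
Write the denominator as Q(d) = 1 + q1*d + q2*d^2 + q3*d^3 + q4*d^4. Requiring Q*f - P = O(d^9) with deg P <= 4 kills the coefficients of d^5..d^8 in Q*f:
  d^5: a_5 + q1*a_4 + q2*a_3 + q3*a_2 + q4*a_1 = 0, i.e. -448/23085 + (-56/1539)*q1 + (-112/1539)*q2 + (-28/171)*q3 + (-28/57)*q4 = 0.
  d^6: a_6 + q1*a_5 + q2*a_4 + q3*a_3 + q4*a_2 = 0, i.e. -448/41553 + (-448/23085)*q1 + (-56/1539)*q2 + (-112/1539)*q3 + (-28/171)*q4 = 0.
  d^7: a_7 + q1*a_6 + q2*a_5 + q3*a_4 + q4*a_3 = 0, i.e. -256/41553 + (-448/41553)*q1 + (-448/23085)*q2 + (-56/1539)*q3 + (-112/1539)*q4 = 0.
  d^8: a_8 + q1*a_7 + q2*a_6 + q3*a_5 + q4*a_4 = 0, i.e. -448/124659 + (-256/41553)*q1 + (-448/41553)*q2 + (-448/23085)*q3 + (-56/1539)*q4 = 0.
Solving this linear system: q1 = -4/3, q2 = 4/7, q3 = -16/189, q4 = 8/2835.
The numerator is Q*f truncated at degree 4: P0 = a_0 = 5/8; P1 = a_1 + q1*a_0 = -151/114; P2 = a_2 + q1*a_1 + q2*a_0 = 677/798; P3 = a_3 + q1*a_2 + q2*a_1 + q3*a_0 = -2026/10773; P4 = a_4 + q1*a_3 + q2*a_2 + q3*a_1 + q4*a_0 = 337/32319.


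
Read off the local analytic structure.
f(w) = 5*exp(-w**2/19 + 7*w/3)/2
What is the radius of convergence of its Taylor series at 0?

The radius of convergence is infinite.

The factor exp(-w**2/19 + 7*w/3) is entire and contributes no finite singular point.
The polynomial part has no poles.
No finite singular points: the Taylor series at 0 converges everywhere.


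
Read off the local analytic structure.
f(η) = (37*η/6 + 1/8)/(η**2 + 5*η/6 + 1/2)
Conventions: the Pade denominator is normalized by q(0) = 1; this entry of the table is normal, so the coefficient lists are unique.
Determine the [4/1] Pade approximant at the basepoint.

The Pade approximant has numerator coefficients [1/4, 582505/46434, 74137/7739, -317730/7739, 381276/7739]; denominator coefficients [1, 58333/23217].

Taylor coefficients needed (expand at 0): a_0 = 1/4, a_1 = 143/12, a_2 = -733/36, a_3 = 1091/108, a_4 = 7739/324, a_5 = -58333/972.
Write the denominator as Q(η) = 1 + q1*η. Requiring Q*f - P = O(η^6) with deg P <= 4 kills the coefficients of η^5..η^5 in Q*f:
  η^5: a_5 + q1*a_4 = 0, i.e. -58333/972 + (7739/324)*q1 = 0.
Solving this linear system: q1 = 58333/23217.
The numerator is Q*f truncated at degree 4: P0 = a_0 = 1/4; P1 = a_1 + q1*a_0 = 582505/46434; P2 = a_2 + q1*a_1 = 74137/7739; P3 = a_3 + q1*a_2 = -317730/7739; P4 = a_4 + q1*a_3 = 381276/7739.


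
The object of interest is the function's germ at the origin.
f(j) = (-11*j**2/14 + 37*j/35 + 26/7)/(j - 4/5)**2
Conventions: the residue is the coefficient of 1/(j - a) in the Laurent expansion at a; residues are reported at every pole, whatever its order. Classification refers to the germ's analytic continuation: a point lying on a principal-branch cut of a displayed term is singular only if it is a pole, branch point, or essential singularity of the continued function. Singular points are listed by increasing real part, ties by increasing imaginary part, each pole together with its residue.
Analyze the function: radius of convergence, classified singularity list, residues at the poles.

Denominator factor (j - 4/5)^2: pole of order 2 at 4/5, modulus 4/5.
The radius of convergence is the smallest modulus among the singular points: 4/5.
At the order-2 pole 4/5 set g(j) = (j - (4/5))^2*f(j) = -11*j**2/14 + 37*j/35 + 26/7.
Order-2 pole: residue = g'(a); g'(4/5) = -1/5, so the residue is -1/5.

Radius of convergence at 0: 4/5.
At 4/5: a pole of order 2; residue -1/5.
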